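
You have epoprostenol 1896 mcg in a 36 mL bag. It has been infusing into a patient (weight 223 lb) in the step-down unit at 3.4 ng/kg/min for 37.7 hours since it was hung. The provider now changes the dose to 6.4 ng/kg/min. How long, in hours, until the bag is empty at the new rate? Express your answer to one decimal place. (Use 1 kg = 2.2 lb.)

Initial rate:
Weight = 223 lb ÷ 2.2 lb/kg = 101.3636 kg
Dose = 3.4 ng/kg/min × 101.3636 kg = 344.6364 ng/min
344.6364 ng/min × 60 min/hr = 20678.18 ng/hr
Concentration = 1896 mcg ÷ 36 mL = 52.66667 mcg/mL = 52666.67 ng/mL
Rate = 20678.18 ng/hr ÷ 52666.67 ng/mL = 0.3926237 mL/hr
Volume infused so far = 0.3926237 mL/hr × 37.7 hr = 14.80191 mL
Volume remaining = 36 − 14.80191 = 21.19809 mL
New rate:
Dose = 6.4 ng/kg/min × 101.3636 kg = 648.7273 ng/min
648.7273 ng/min × 60 min/hr = 38923.64 ng/hr
Rate = 38923.64 ng/hr ÷ 52666.67 ng/mL = 0.7390564 mL/hr
Time remaining = 21.19809 mL ÷ 0.7390564 mL/hr = 28.68264 hr

28.7 hours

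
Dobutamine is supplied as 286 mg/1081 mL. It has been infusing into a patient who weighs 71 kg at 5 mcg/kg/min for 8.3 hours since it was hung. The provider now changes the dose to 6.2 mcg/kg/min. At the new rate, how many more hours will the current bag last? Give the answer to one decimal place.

Initial rate:
Dose = 5 mcg/kg/min × 71 kg = 355 mcg/min
355 mcg/min × 60 min/hr = 21300 mcg/hr
Concentration = 286 mg ÷ 1081 mL = 0.2645698 mg/mL = 264.5698 mcg/mL
Rate = 21300 mcg/hr ÷ 264.5698 mcg/mL = 80.50804 mL/hr
Volume infused so far = 80.50804 mL/hr × 8.3 hr = 668.2167 mL
Volume remaining = 1081 − 668.2167 = 412.7833 mL
New rate:
Dose = 6.2 mcg/kg/min × 71 kg = 440.2 mcg/min
440.2 mcg/min × 60 min/hr = 26412 mcg/hr
Rate = 26412 mcg/hr ÷ 264.5698 mcg/mL = 99.82997 mL/hr
Time remaining = 412.7833 mL ÷ 99.82997 mL/hr = 4.134863 hr

4.1 hours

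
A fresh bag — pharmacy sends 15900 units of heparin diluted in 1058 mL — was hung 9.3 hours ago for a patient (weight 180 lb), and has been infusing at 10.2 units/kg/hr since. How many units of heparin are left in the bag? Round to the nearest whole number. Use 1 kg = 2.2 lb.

8139 units

Weight = 180 lb ÷ 2.2 lb/kg = 81.81818 kg
Dose = 10.2 units/kg/hr × 81.81818 kg = 834.5455 units/hr
Concentration = 15900 units ÷ 1058 mL = 15.02836 units/mL
Rate = 834.5455 units/hr ÷ 15.02836 units/mL = 55.53139 mL/hr
Volume infused = 55.53139 mL/hr × 9.3 hr = 516.4419 mL
Volume remaining = 1058 − 516.4419 = 541.5581 mL
Drug remaining = 541.5581 mL × 15.02836 units/mL = 8138.727 units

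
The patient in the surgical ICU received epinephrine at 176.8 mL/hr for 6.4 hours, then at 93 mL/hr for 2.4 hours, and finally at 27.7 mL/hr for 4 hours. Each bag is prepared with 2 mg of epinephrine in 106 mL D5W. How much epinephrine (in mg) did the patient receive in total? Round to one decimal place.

27.7 mg

Concentration = 2 mg ÷ 106 mL = 0.01886792 mg/mL
Stage 1: 176.8 mL/hr × 6.4 hr = 1131.52 mL → 1131.52 mL × 0.01886792 mg/mL = 21.34943 mg
Stage 2: 93 mL/hr × 2.4 hr = 223.2 mL → 223.2 mL × 0.01886792 mg/mL = 4.211321 mg
Stage 3: 27.7 mL/hr × 4 hr = 110.8 mL → 110.8 mL × 0.01886792 mg/mL = 2.090566 mg
Total = 21.34943 + 4.211321 + 2.090566 = 27.65132 mg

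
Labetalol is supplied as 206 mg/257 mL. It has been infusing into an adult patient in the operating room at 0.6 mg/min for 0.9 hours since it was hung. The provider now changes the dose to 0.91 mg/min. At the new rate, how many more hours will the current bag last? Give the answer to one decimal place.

Initial rate:
0.6 mg/min × 60 min/hr = 36 mg/hr
Concentration = 206 mg ÷ 257 mL = 0.8015564 mg/mL
Rate = 36 mg/hr ÷ 0.8015564 mg/mL = 44.91262 mL/hr
Volume infused so far = 44.91262 mL/hr × 0.9 hr = 40.42136 mL
Volume remaining = 257 − 40.42136 = 216.5786 mL
New rate:
0.91 mg/min × 60 min/hr = 54.6 mg/hr
Rate = 54.6 mg/hr ÷ 0.8015564 mg/mL = 68.11748 mL/hr
Time remaining = 216.5786 mL ÷ 68.11748 mL/hr = 3.179487 hr

3.2 hours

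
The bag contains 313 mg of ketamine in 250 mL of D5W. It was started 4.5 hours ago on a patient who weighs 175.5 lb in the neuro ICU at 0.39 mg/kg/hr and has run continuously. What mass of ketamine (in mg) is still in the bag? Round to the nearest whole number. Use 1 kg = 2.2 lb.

173 mg

Weight = 175.5 lb ÷ 2.2 lb/kg = 79.77273 kg
Dose = 0.39 mg/kg/hr × 79.77273 kg = 31.11136 mg/hr
Concentration = 313 mg ÷ 250 mL = 1.252 mg/mL
Rate = 31.11136 mg/hr ÷ 1.252 mg/mL = 24.84933 mL/hr
Volume infused = 24.84933 mL/hr × 4.5 hr = 111.822 mL
Volume remaining = 250 − 111.822 = 138.178 mL
Drug remaining = 138.178 mL × 1.252 mg/mL = 172.9989 mg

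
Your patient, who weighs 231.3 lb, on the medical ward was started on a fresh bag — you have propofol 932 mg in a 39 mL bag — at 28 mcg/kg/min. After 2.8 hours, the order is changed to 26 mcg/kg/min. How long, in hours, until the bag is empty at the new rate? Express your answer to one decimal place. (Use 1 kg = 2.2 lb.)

2.7 hours

Initial rate:
Weight = 231.3 lb ÷ 2.2 lb/kg = 105.1364 kg
Dose = 28 mcg/kg/min × 105.1364 kg = 2943.818 mcg/min
2943.818 mcg/min × 60 min/hr = 176629.1 mcg/hr
Concentration = 932 mg ÷ 39 mL = 23.89744 mg/mL = 23897.44 mcg/mL
Rate = 176629.1 mcg/hr ÷ 23897.44 mcg/mL = 7.391131 mL/hr
Volume infused so far = 7.391131 mL/hr × 2.8 hr = 20.69517 mL
Volume remaining = 39 − 20.69517 = 18.30483 mL
New rate:
Dose = 26 mcg/kg/min × 105.1364 kg = 2733.545 mcg/min
2733.545 mcg/min × 60 min/hr = 164012.7 mcg/hr
Rate = 164012.7 mcg/hr ÷ 23897.44 mcg/mL = 6.863194 mL/hr
Time remaining = 18.30483 mL ÷ 6.863194 mL/hr = 2.667101 hr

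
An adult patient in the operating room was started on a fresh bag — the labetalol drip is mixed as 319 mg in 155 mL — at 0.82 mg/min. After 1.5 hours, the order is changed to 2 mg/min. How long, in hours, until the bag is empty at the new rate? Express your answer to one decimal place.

Initial rate:
0.82 mg/min × 60 min/hr = 49.2 mg/hr
Concentration = 319 mg ÷ 155 mL = 2.058065 mg/mL
Rate = 49.2 mg/hr ÷ 2.058065 mg/mL = 23.90596 mL/hr
Volume infused so far = 23.90596 mL/hr × 1.5 hr = 35.85893 mL
Volume remaining = 155 − 35.85893 = 119.1411 mL
New rate:
2 mg/min × 60 min/hr = 120 mg/hr
Rate = 120 mg/hr ÷ 2.058065 mg/mL = 58.30721 mL/hr
Time remaining = 119.1411 mL ÷ 58.30721 mL/hr = 2.043333 hr

2.0 hours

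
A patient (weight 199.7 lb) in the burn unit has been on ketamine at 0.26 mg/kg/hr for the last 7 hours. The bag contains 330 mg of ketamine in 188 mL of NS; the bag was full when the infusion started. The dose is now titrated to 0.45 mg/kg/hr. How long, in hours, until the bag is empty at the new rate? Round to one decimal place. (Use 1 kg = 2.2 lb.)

Initial rate:
Weight = 199.7 lb ÷ 2.2 lb/kg = 90.77273 kg
Dose = 0.26 mg/kg/hr × 90.77273 kg = 23.60091 mg/hr
Concentration = 330 mg ÷ 188 mL = 1.755319 mg/mL
Rate = 23.60091 mg/hr ÷ 1.755319 mg/mL = 13.44537 mL/hr
Volume infused so far = 13.44537 mL/hr × 7 hr = 94.11756 mL
Volume remaining = 188 − 94.11756 = 93.88244 mL
New rate:
Dose = 0.45 mg/kg/hr × 90.77273 kg = 40.84773 mg/hr
Rate = 40.84773 mg/hr ÷ 1.755319 mg/mL = 23.27083 mL/hr
Time remaining = 93.88244 mL ÷ 23.27083 mL/hr = 4.03434 hr

4.0 hours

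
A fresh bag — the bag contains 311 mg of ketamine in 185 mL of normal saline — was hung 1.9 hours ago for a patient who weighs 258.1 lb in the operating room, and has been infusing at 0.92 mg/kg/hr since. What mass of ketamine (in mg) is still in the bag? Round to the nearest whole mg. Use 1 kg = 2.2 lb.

106 mg

Weight = 258.1 lb ÷ 2.2 lb/kg = 117.3182 kg
Dose = 0.92 mg/kg/hr × 117.3182 kg = 107.9327 mg/hr
Concentration = 311 mg ÷ 185 mL = 1.681081 mg/mL
Rate = 107.9327 mg/hr ÷ 1.681081 mg/mL = 64.20436 mL/hr
Volume infused = 64.20436 mL/hr × 1.9 hr = 121.9883 mL
Volume remaining = 185 − 121.9883 = 63.01172 mL
Drug remaining = 63.01172 mL × 1.681081 mg/mL = 105.9278 mg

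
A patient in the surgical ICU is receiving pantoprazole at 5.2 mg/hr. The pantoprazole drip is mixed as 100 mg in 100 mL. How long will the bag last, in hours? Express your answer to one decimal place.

19.2 hours

Concentration = 100 mg ÷ 100 mL = 1 mg/mL
Rate = 5.2 mg/hr ÷ 1 mg/mL = 5.2 mL/hr
Duration = 100 mL ÷ 5.2 mL/hr = 19.23077 hr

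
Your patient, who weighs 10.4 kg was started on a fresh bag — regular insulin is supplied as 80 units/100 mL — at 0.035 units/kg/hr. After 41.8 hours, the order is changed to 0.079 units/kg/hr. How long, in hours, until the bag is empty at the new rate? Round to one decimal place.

78.9 hours

Initial rate:
Dose = 0.035 units/kg/hr × 10.4 kg = 0.364 units/hr
Concentration = 80 units ÷ 100 mL = 0.8 units/mL
Rate = 0.364 units/hr ÷ 0.8 units/mL = 0.455 mL/hr
Volume infused so far = 0.455 mL/hr × 41.8 hr = 19.019 mL
Volume remaining = 100 − 19.019 = 80.981 mL
New rate:
Dose = 0.079 units/kg/hr × 10.4 kg = 0.8216 units/hr
Rate = 0.8216 units/hr ÷ 0.8 units/mL = 1.027 mL/hr
Time remaining = 80.981 mL ÷ 1.027 mL/hr = 78.852 hr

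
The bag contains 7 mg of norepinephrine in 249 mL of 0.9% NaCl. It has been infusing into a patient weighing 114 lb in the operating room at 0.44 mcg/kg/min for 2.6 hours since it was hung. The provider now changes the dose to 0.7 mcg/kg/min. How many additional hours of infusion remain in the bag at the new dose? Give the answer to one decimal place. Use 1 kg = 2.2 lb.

Initial rate:
Weight = 114 lb ÷ 2.2 lb/kg = 51.81818 kg
Dose = 0.44 mcg/kg/min × 51.81818 kg = 22.8 mcg/min
22.8 mcg/min × 60 min/hr = 1368 mcg/hr
Concentration = 7 mg ÷ 249 mL = 0.02811245 mg/mL = 28.11245 mcg/mL
Rate = 1368 mcg/hr ÷ 28.11245 mcg/mL = 48.66171 mL/hr
Volume infused so far = 48.66171 mL/hr × 2.6 hr = 126.5205 mL
Volume remaining = 249 − 126.5205 = 122.4795 mL
New rate:
Dose = 0.7 mcg/kg/min × 51.81818 kg = 36.27273 mcg/min
36.27273 mcg/min × 60 min/hr = 2176.364 mcg/hr
Rate = 2176.364 mcg/hr ÷ 28.11245 mcg/mL = 77.41636 mL/hr
Time remaining = 122.4795 mL ÷ 77.41636 mL/hr = 1.582089 hr

1.6 hours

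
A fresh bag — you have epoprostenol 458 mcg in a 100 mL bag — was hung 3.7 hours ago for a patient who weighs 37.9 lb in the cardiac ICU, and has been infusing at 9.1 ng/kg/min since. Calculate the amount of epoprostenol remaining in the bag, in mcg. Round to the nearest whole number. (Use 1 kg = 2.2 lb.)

Weight = 37.9 lb ÷ 2.2 lb/kg = 17.22727 kg
Dose = 9.1 ng/kg/min × 17.22727 kg = 156.7682 ng/min
156.7682 ng/min × 60 min/hr = 9406.091 ng/hr
Concentration = 458 mcg ÷ 100 mL = 4.58 mcg/mL = 4580 ng/mL
Rate = 9406.091 ng/hr ÷ 4580 ng/mL = 2.053732 mL/hr
Volume infused = 2.053732 mL/hr × 3.7 hr = 7.598807 mL
Volume remaining = 100 − 7.598807 = 92.40119 mL
Drug remaining = 92.40119 mL × 4580 ng/mL = 423197.5 ng = 423.1975 mcg

423 mcg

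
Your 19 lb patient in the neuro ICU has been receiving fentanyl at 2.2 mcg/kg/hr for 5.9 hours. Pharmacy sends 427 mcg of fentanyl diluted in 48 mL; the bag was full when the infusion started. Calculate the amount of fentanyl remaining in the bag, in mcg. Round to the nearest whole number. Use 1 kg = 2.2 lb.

315 mcg

Weight = 19 lb ÷ 2.2 lb/kg = 8.636364 kg
Dose = 2.2 mcg/kg/hr × 8.636364 kg = 19 mcg/hr
Concentration = 427 mcg ÷ 48 mL = 8.895833 mcg/mL
Rate = 19 mcg/hr ÷ 8.895833 mcg/mL = 2.135831 mL/hr
Volume infused = 2.135831 mL/hr × 5.9 hr = 12.60141 mL
Volume remaining = 48 − 12.60141 = 35.39859 mL
Drug remaining = 35.39859 mL × 8.895833 mcg/mL = 314.9 mcg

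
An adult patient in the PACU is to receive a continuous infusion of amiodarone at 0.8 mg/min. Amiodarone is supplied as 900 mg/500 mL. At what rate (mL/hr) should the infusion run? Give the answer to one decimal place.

0.8 mg/min × 60 min/hr = 48 mg/hr
Concentration = 900 mg ÷ 500 mL = 1.8 mg/mL
Rate = 48 mg/hr ÷ 1.8 mg/mL = 26.66667 mL/hr

26.7 mL/hr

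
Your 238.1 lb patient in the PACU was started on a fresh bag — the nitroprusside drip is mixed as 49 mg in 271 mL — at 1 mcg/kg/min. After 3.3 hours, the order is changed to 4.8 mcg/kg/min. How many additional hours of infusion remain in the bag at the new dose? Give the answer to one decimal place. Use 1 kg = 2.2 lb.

0.9 hours

Initial rate:
Weight = 238.1 lb ÷ 2.2 lb/kg = 108.2273 kg
Dose = 1 mcg/kg/min × 108.2273 kg = 108.2273 mcg/min
108.2273 mcg/min × 60 min/hr = 6493.636 mcg/hr
Concentration = 49 mg ÷ 271 mL = 0.1808118 mg/mL = 180.8118 mcg/mL
Rate = 6493.636 mcg/hr ÷ 180.8118 mcg/mL = 35.91378 mL/hr
Volume infused so far = 35.91378 mL/hr × 3.3 hr = 118.5155 mL
Volume remaining = 271 − 118.5155 = 152.4845 mL
New rate:
Dose = 4.8 mcg/kg/min × 108.2273 kg = 519.4909 mcg/min
519.4909 mcg/min × 60 min/hr = 31169.45 mcg/hr
Rate = 31169.45 mcg/hr ÷ 180.8118 mcg/mL = 172.3862 mL/hr
Time remaining = 152.4845 mL ÷ 172.3862 mL/hr = 0.8845519 hr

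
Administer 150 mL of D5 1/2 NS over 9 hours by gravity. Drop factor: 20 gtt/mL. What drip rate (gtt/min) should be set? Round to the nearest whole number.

150 mL ÷ (9 hr × 60 = 540 min) = 0.2777778 mL/min
0.2777778 mL/min × 20 gtt/mL = 5.555556 gtt/min

6 gtt/min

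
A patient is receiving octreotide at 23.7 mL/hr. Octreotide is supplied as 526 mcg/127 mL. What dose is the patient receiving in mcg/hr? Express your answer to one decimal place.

98.2 mcg/hr

Concentration = 526 mcg ÷ 127 mL = 4.141732 mcg/mL
Drug rate = 23.7 mL/hr × 4.141732 mcg/mL = 98.15906 mcg/hr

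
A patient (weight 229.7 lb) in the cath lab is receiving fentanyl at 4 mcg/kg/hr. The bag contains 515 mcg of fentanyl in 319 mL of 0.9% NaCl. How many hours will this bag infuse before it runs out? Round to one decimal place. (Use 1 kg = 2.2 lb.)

1.2 hours

Weight = 229.7 lb ÷ 2.2 lb/kg = 104.4091 kg
Dose = 4 mcg/kg/hr × 104.4091 kg = 417.6364 mcg/hr
Concentration = 515 mcg ÷ 319 mL = 1.61442 mcg/mL
Rate = 417.6364 mcg/hr ÷ 1.61442 mcg/mL = 258.6913 mL/hr
Duration = 319 mL ÷ 258.6913 mL/hr = 1.23313 hr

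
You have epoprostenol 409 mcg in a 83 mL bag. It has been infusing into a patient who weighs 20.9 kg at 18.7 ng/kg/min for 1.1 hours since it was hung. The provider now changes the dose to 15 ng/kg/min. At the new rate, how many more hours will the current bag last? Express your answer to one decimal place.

20.4 hours

Initial rate:
Dose = 18.7 ng/kg/min × 20.9 kg = 390.83 ng/min
390.83 ng/min × 60 min/hr = 23449.8 ng/hr
Concentration = 409 mcg ÷ 83 mL = 4.927711 mcg/mL = 4927.711 ng/mL
Rate = 23449.8 ng/hr ÷ 4927.711 ng/mL = 4.758761 mL/hr
Volume infused so far = 4.758761 mL/hr × 1.1 hr = 5.234638 mL
Volume remaining = 83 − 5.234638 = 77.76536 mL
New rate:
Dose = 15 ng/kg/min × 20.9 kg = 313.5 ng/min
313.5 ng/min × 60 min/hr = 18810 ng/hr
Rate = 18810 ng/hr ÷ 4927.711 ng/mL = 3.817188 mL/hr
Time remaining = 77.76536 mL ÷ 3.817188 mL/hr = 20.37242 hr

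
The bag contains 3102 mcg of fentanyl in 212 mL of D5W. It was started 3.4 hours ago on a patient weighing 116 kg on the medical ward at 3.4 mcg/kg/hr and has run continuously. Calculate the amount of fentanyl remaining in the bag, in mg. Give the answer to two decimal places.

1.76 mg

Dose = 3.4 mcg/kg/hr × 116 kg = 394.4 mcg/hr
Concentration = 3102 mcg ÷ 212 mL = 14.63208 mcg/mL
Rate = 394.4 mcg/hr ÷ 14.63208 mcg/mL = 26.95448 mL/hr
Volume infused = 26.95448 mL/hr × 3.4 hr = 91.64524 mL
Volume remaining = 212 − 91.64524 = 120.3548 mL
Drug remaining = 120.3548 mL × 14.63208 mcg/mL = 1761.04 mcg = 1.76104 mg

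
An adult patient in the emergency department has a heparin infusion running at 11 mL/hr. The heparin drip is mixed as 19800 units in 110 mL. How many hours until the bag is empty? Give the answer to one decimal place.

10.0 hours

Duration = 110 mL ÷ 11 mL/hr = 10 hr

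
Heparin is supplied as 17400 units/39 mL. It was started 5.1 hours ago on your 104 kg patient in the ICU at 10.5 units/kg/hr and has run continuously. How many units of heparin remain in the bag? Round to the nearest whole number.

Dose = 10.5 units/kg/hr × 104 kg = 1092 units/hr
Concentration = 17400 units ÷ 39 mL = 446.1538 units/mL
Rate = 1092 units/hr ÷ 446.1538 units/mL = 2.447586 mL/hr
Volume infused = 2.447586 mL/hr × 5.1 hr = 12.48269 mL
Volume remaining = 39 − 12.48269 = 26.51731 mL
Drug remaining = 26.51731 mL × 446.1538 units/mL = 11830.8 units

11831 units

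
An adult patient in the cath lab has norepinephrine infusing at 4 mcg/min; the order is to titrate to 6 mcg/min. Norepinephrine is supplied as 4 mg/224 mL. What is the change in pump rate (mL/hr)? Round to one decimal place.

6.7 mL/hr

At the current dose:
4 mcg/min × 60 min/hr = 240 mcg/hr
Concentration = 4 mg ÷ 224 mL = 0.01785714 mg/mL = 17.85714 mcg/mL
Rate = 240 mcg/hr ÷ 17.85714 mcg/mL = 13.44 mL/hr
At the new dose:
6 mcg/min × 60 min/hr = 360 mcg/hr
Rate = 360 mcg/hr ÷ 17.85714 mcg/mL = 20.16 mL/hr
Change = 20.16 − 13.44 = 6.72 mL/hr → 6.72 mL/hr increase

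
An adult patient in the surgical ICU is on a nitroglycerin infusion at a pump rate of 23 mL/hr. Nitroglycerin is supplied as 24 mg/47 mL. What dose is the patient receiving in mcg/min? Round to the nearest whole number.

196 mcg/min

Concentration = 24 mg ÷ 47 mL = 0.5106383 mg/mL = 510.6383 mcg/mL
Drug rate = 23 mL/hr × 510.6383 mcg/mL = 11744.68 mcg/hr
11744.68 mcg/hr ÷ 60 min/hr = 195.7447 mcg/min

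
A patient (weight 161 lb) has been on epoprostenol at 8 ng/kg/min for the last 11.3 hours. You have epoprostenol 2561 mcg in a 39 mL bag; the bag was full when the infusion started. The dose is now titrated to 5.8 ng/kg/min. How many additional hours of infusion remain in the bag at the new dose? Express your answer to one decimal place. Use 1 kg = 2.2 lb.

Initial rate:
Weight = 161 lb ÷ 2.2 lb/kg = 73.18182 kg
Dose = 8 ng/kg/min × 73.18182 kg = 585.4545 ng/min
585.4545 ng/min × 60 min/hr = 35127.27 ng/hr
Concentration = 2561 mcg ÷ 39 mL = 65.66667 mcg/mL = 65666.67 ng/mL
Rate = 35127.27 ng/hr ÷ 65666.67 ng/mL = 0.5349331 mL/hr
Volume infused so far = 0.5349331 mL/hr × 11.3 hr = 6.044744 mL
Volume remaining = 39 − 6.044744 = 32.95526 mL
New rate:
Dose = 5.8 ng/kg/min × 73.18182 kg = 424.4545 ng/min
424.4545 ng/min × 60 min/hr = 25467.27 ng/hr
Rate = 25467.27 ng/hr ÷ 65666.67 ng/mL = 0.3878265 mL/hr
Time remaining = 32.95526 mL ÷ 0.3878265 mL/hr = 84.97423 hr

85.0 hours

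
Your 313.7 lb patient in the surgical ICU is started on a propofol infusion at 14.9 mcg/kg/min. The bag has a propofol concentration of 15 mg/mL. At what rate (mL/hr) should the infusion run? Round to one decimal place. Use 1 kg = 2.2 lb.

Weight = 313.7 lb ÷ 2.2 lb/kg = 142.5909 kg
Dose = 14.9 mcg/kg/min × 142.5909 kg = 2124.605 mcg/min
2124.605 mcg/min × 60 min/hr = 127476.3 mcg/hr
Concentration = 15 mg/mL = 15000 mcg/mL
Rate = 127476.3 mcg/hr ÷ 15000 mcg/mL = 8.498418 mL/hr

8.5 mL/hr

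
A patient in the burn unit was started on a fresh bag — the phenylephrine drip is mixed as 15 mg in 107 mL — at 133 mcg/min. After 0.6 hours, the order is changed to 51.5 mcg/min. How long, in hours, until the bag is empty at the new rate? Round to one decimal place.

Initial rate:
133 mcg/min × 60 min/hr = 7980 mcg/hr
Concentration = 15 mg ÷ 107 mL = 0.1401869 mg/mL = 140.1869 mcg/mL
Rate = 7980 mcg/hr ÷ 140.1869 mcg/mL = 56.924 mL/hr
Volume infused so far = 56.924 mL/hr × 0.6 hr = 34.1544 mL
Volume remaining = 107 − 34.1544 = 72.8456 mL
New rate:
51.5 mcg/min × 60 min/hr = 3090 mcg/hr
Rate = 3090 mcg/hr ÷ 140.1869 mcg/mL = 22.042 mL/hr
Time remaining = 72.8456 mL ÷ 22.042 mL/hr = 3.304854 hr

3.3 hours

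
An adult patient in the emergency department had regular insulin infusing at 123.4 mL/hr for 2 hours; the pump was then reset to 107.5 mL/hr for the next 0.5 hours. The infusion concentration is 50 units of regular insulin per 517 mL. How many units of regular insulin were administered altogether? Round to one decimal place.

29.1 units

Concentration = 50 units ÷ 517 mL = 0.0967118 units/mL
Stage 1: 123.4 mL/hr × 2 hr = 246.8 mL → 246.8 mL × 0.0967118 units/mL = 23.86847 units
Stage 2: 107.5 mL/hr × 0.5 hr = 53.75 mL → 53.75 mL × 0.0967118 units/mL = 5.198259 units
Total = 23.86847 + 5.198259 = 29.06673 units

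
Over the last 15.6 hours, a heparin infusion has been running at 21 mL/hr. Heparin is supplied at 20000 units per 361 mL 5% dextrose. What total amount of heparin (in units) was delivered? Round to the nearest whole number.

18150 units

Concentration = 20000 units ÷ 361 mL = 55.40166 units/mL
Drug rate = 21 mL/hr × 55.40166 units/mL = 1163.435 units/hr
Total = 1163.435 units/hr × 15.6 hr = 18149.58 units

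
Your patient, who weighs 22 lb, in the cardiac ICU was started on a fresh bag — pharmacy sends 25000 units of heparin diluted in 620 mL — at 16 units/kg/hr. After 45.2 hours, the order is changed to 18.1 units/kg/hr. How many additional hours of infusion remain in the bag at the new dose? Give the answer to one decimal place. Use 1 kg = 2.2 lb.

98.2 hours

Initial rate:
Weight = 22 lb ÷ 2.2 lb/kg = 10 kg
Dose = 16 units/kg/hr × 10 kg = 160 units/hr
Concentration = 25000 units ÷ 620 mL = 40.32258 units/mL
Rate = 160 units/hr ÷ 40.32258 units/mL = 3.968 mL/hr
Volume infused so far = 3.968 mL/hr × 45.2 hr = 179.3536 mL
Volume remaining = 620 − 179.3536 = 440.6464 mL
New rate:
Dose = 18.1 units/kg/hr × 10 kg = 181 units/hr
Rate = 181 units/hr ÷ 40.32258 units/mL = 4.4888 mL/hr
Time remaining = 440.6464 mL ÷ 4.4888 mL/hr = 98.16575 hr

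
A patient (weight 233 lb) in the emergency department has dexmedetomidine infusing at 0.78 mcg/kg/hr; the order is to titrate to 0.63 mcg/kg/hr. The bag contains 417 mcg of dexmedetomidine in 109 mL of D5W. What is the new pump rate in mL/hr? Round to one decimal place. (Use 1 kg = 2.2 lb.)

17.4 mL/hr

Weight = 233 lb ÷ 2.2 lb/kg = 105.9091 kg
Dose = 0.63 mcg/kg/hr × 105.9091 kg = 66.72273 mcg/hr
Concentration = 417 mcg ÷ 109 mL = 3.825688 mcg/mL
Rate = 66.72273 mcg/hr ÷ 3.825688 mcg/mL = 17.44071 mL/hr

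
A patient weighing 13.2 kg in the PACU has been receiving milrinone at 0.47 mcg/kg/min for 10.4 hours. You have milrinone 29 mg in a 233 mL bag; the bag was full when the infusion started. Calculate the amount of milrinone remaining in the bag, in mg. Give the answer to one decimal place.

Dose = 0.47 mcg/kg/min × 13.2 kg = 6.204 mcg/min
6.204 mcg/min × 60 min/hr = 372.24 mcg/hr
Concentration = 29 mg ÷ 233 mL = 0.1244635 mg/mL = 124.4635 mcg/mL
Rate = 372.24 mcg/hr ÷ 124.4635 mcg/mL = 2.990756 mL/hr
Volume infused = 2.990756 mL/hr × 10.4 hr = 31.10386 mL
Volume remaining = 233 − 31.10386 = 201.8961 mL
Drug remaining = 201.8961 mL × 124.4635 mcg/mL = 25128.7 mcg = 25.1287 mg

25.1 mg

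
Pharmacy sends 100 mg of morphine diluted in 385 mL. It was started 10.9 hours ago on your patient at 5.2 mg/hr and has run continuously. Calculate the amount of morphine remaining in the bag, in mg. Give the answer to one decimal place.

Concentration = 100 mg ÷ 385 mL = 0.2597403 mg/mL
Rate = 5.2 mg/hr ÷ 0.2597403 mg/mL = 20.02 mL/hr
Volume infused = 20.02 mL/hr × 10.9 hr = 218.218 mL
Volume remaining = 385 − 218.218 = 166.782 mL
Drug remaining = 166.782 mL × 0.2597403 mg/mL = 43.32 mg

43.3 mg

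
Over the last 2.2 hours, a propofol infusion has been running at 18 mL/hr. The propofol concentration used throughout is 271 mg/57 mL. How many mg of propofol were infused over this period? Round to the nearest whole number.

Concentration = 271 mg ÷ 57 mL = 4.754386 mg/mL = 4754.386 mcg/mL
Drug rate = 18 mL/hr × 4754.386 mcg/mL = 85578.95 mcg/hr
Total = 85578.95 mcg/hr × 2.2 hr = 188273.7 mcg = 188.2737 mg

188 mg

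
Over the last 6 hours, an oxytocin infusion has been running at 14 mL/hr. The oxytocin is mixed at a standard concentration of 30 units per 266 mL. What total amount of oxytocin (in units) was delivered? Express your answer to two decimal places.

Concentration = 30 units ÷ 266 mL = 0.112782 units/mL = 112.782 milliunits/mL
Drug rate = 14 mL/hr × 112.782 milliunits/mL = 1578.947 milliunits/hr
Total = 1578.947 milliunits/hr × 6 hr = 9473.684 milliunits = 9.473684 units

9.47 units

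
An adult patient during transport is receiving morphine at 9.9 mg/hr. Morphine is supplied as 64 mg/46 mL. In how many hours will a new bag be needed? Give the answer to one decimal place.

6.5 hours

Concentration = 64 mg ÷ 46 mL = 1.391304 mg/mL
Rate = 9.9 mg/hr ÷ 1.391304 mg/mL = 7.115625 mL/hr
Duration = 46 mL ÷ 7.115625 mL/hr = 6.464646 hr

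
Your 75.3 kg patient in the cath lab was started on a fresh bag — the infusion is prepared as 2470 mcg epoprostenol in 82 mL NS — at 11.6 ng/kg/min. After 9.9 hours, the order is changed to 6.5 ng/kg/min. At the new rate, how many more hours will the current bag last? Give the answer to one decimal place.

Initial rate:
Dose = 11.6 ng/kg/min × 75.3 kg = 873.48 ng/min
873.48 ng/min × 60 min/hr = 52408.8 ng/hr
Concentration = 2470 mcg ÷ 82 mL = 30.12195 mcg/mL = 30121.95 ng/mL
Rate = 52408.8 ng/hr ÷ 30121.95 ng/mL = 1.739887 mL/hr
Volume infused so far = 1.739887 mL/hr × 9.9 hr = 17.22488 mL
Volume remaining = 82 − 17.22488 = 64.77512 mL
New rate:
Dose = 6.5 ng/kg/min × 75.3 kg = 489.45 ng/min
489.45 ng/min × 60 min/hr = 29367 ng/hr
Rate = 29367 ng/hr ÷ 30121.95 ng/mL = 0.9749368 mL/hr
Time remaining = 64.77512 mL ÷ 0.9749368 mL/hr = 66.44032 hr

66.4 hours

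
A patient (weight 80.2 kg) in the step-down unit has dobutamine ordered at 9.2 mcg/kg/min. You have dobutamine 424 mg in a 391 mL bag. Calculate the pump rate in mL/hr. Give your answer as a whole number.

Dose = 9.2 mcg/kg/min × 80.2 kg = 737.84 mcg/min
737.84 mcg/min × 60 min/hr = 44270.4 mcg/hr
Concentration = 424 mg ÷ 391 mL = 1.084399 mg/mL = 1084.399 mcg/mL
Rate = 44270.4 mcg/hr ÷ 1084.399 mcg/mL = 40.82483 mL/hr

41 mL/hr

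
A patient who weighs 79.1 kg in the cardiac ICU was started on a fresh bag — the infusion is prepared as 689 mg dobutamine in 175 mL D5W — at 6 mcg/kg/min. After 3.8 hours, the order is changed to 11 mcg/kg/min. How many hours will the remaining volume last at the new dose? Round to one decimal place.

Initial rate:
Dose = 6 mcg/kg/min × 79.1 kg = 474.6 mcg/min
474.6 mcg/min × 60 min/hr = 28476 mcg/hr
Concentration = 689 mg ÷ 175 mL = 3.937143 mg/mL = 3937.143 mcg/mL
Rate = 28476 mcg/hr ÷ 3937.143 mcg/mL = 7.232656 mL/hr
Volume infused so far = 7.232656 mL/hr × 3.8 hr = 27.48409 mL
Volume remaining = 175 − 27.48409 = 147.5159 mL
New rate:
Dose = 11 mcg/kg/min × 79.1 kg = 870.1 mcg/min
870.1 mcg/min × 60 min/hr = 52206 mcg/hr
Rate = 52206 mcg/hr ÷ 3937.143 mcg/mL = 13.25987 mL/hr
Time remaining = 147.5159 mL ÷ 13.25987 mL/hr = 11.12499 hr

11.1 hours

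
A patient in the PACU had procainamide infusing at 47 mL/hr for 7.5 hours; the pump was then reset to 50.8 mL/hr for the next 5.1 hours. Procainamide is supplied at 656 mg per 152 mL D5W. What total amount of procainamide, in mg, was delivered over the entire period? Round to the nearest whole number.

2639 mg

Concentration = 656 mg ÷ 152 mL = 4.315789 mg/mL
Stage 1: 47 mL/hr × 7.5 hr = 352.5 mL → 352.5 mL × 4.315789 mg/mL = 1521.316 mg
Stage 2: 50.8 mL/hr × 5.1 hr = 259.08 mL → 259.08 mL × 4.315789 mg/mL = 1118.135 mg
Total = 1521.316 + 1118.135 = 2639.451 mg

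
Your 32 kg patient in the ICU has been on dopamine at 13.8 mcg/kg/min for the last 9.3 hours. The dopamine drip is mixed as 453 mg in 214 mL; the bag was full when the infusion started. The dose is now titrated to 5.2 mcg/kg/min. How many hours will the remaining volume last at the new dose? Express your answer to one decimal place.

Initial rate:
Dose = 13.8 mcg/kg/min × 32 kg = 441.6 mcg/min
441.6 mcg/min × 60 min/hr = 26496 mcg/hr
Concentration = 453 mg ÷ 214 mL = 2.116822 mg/mL = 2116.822 mcg/mL
Rate = 26496 mcg/hr ÷ 2116.822 mcg/mL = 12.51687 mL/hr
Volume infused so far = 12.51687 mL/hr × 9.3 hr = 116.4069 mL
Volume remaining = 214 − 116.4069 = 97.59307 mL
New rate:
Dose = 5.2 mcg/kg/min × 32 kg = 166.4 mcg/min
166.4 mcg/min × 60 min/hr = 9984 mcg/hr
Rate = 9984 mcg/hr ÷ 2116.822 mcg/mL = 4.716503 mL/hr
Time remaining = 97.59307 mL ÷ 4.716503 mL/hr = 20.69183 hr

20.7 hours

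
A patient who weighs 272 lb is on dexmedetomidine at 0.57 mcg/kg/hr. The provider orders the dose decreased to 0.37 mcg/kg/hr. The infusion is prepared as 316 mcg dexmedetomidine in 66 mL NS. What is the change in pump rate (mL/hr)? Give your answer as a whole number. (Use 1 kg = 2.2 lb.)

5 mL/hr

At the current dose:
Weight = 272 lb ÷ 2.2 lb/kg = 123.6364 kg
Dose = 0.57 mcg/kg/hr × 123.6364 kg = 70.47273 mcg/hr
Concentration = 316 mcg ÷ 66 mL = 4.787879 mcg/mL
Rate = 70.47273 mcg/hr ÷ 4.787879 mcg/mL = 14.71899 mL/hr
At the new dose:
Dose = 0.37 mcg/kg/hr × 123.6364 kg = 45.74545 mcg/hr
Rate = 45.74545 mcg/hr ÷ 4.787879 mcg/mL = 9.55443 mL/hr
Change = 9.55443 − 14.71899 = -5.164557 mL/hr → 5.164557 mL/hr decrease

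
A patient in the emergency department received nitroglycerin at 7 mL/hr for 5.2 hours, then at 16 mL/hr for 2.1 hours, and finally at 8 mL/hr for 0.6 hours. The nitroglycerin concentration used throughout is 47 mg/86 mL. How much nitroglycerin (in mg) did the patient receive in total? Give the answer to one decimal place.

40.9 mg

Concentration = 47 mg ÷ 86 mL = 0.5465116 mg/mL
Stage 1: 7 mL/hr × 5.2 hr = 36.4 mL → 36.4 mL × 0.5465116 mg/mL = 19.89302 mg
Stage 2: 16 mL/hr × 2.1 hr = 33.6 mL → 33.6 mL × 0.5465116 mg/mL = 18.36279 mg
Stage 3: 8 mL/hr × 0.6 hr = 4.8 mL → 4.8 mL × 0.5465116 mg/mL = 2.623256 mg
Total = 19.89302 + 18.36279 + 2.623256 = 40.87907 mg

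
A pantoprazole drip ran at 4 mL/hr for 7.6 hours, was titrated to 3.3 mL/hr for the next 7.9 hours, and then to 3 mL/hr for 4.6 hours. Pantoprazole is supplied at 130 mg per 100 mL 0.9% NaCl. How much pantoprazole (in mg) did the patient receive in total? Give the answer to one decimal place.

91.4 mg

Concentration = 130 mg ÷ 100 mL = 1.3 mg/mL
Stage 1: 4 mL/hr × 7.6 hr = 30.4 mL → 30.4 mL × 1.3 mg/mL = 39.52 mg
Stage 2: 3.3 mL/hr × 7.9 hr = 26.07 mL → 26.07 mL × 1.3 mg/mL = 33.891 mg
Stage 3: 3 mL/hr × 4.6 hr = 13.8 mL → 13.8 mL × 1.3 mg/mL = 17.94 mg
Total = 39.52 + 33.891 + 17.94 = 91.351 mg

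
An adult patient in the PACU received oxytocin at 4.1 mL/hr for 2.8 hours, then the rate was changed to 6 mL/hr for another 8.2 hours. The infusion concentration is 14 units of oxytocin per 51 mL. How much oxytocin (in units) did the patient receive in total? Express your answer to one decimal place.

Concentration = 14 units ÷ 51 mL = 0.2745098 units/mL
Stage 1: 4.1 mL/hr × 2.8 hr = 11.48 mL → 11.48 mL × 0.2745098 units/mL = 3.151373 units
Stage 2: 6 mL/hr × 8.2 hr = 49.2 mL → 49.2 mL × 0.2745098 units/mL = 13.50588 units
Total = 3.151373 + 13.50588 = 16.65725 units

16.7 units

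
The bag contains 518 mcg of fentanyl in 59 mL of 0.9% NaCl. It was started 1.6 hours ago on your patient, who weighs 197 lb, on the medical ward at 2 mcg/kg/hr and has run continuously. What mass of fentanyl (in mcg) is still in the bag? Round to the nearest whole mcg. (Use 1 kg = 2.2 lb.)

Weight = 197 lb ÷ 2.2 lb/kg = 89.54545 kg
Dose = 2 mcg/kg/hr × 89.54545 kg = 179.0909 mcg/hr
Concentration = 518 mcg ÷ 59 mL = 8.779661 mcg/mL
Rate = 179.0909 mcg/hr ÷ 8.779661 mcg/mL = 20.39839 mL/hr
Volume infused = 20.39839 mL/hr × 1.6 hr = 32.63742 mL
Volume remaining = 59 − 32.63742 = 26.36258 mL
Drug remaining = 26.36258 mL × 8.779661 mcg/mL = 231.4545 mcg

231 mcg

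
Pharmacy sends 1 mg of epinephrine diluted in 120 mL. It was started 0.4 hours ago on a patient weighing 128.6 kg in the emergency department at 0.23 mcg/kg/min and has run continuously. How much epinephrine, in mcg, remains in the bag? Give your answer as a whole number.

290 mcg

Dose = 0.23 mcg/kg/min × 128.6 kg = 29.578 mcg/min
29.578 mcg/min × 60 min/hr = 1774.68 mcg/hr
Concentration = 1 mg ÷ 120 mL = 0.008333333 mg/mL = 8.333333 mcg/mL
Rate = 1774.68 mcg/hr ÷ 8.333333 mcg/mL = 212.9616 mL/hr
Volume infused = 212.9616 mL/hr × 0.4 hr = 85.18464 mL
Volume remaining = 120 − 85.18464 = 34.81536 mL
Drug remaining = 34.81536 mL × 8.333333 mcg/mL = 290.128 mcg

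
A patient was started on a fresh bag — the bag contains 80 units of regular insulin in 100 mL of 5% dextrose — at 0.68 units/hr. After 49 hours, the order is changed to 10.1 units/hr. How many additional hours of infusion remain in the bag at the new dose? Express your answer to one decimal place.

Initial rate:
Concentration = 80 units ÷ 100 mL = 0.8 units/mL
Rate = 0.68 units/hr ÷ 0.8 units/mL = 0.85 mL/hr
Volume infused so far = 0.85 mL/hr × 49 hr = 41.65 mL
Volume remaining = 100 − 41.65 = 58.35 mL
New rate:
Rate = 10.1 units/hr ÷ 0.8 units/mL = 12.625 mL/hr
Time remaining = 58.35 mL ÷ 12.625 mL/hr = 4.621782 hr

4.6 hours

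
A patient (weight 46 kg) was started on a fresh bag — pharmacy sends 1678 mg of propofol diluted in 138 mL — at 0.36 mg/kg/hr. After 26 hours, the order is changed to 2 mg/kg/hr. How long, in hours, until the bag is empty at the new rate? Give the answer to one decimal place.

13.6 hours

Initial rate:
Dose = 0.36 mg/kg/hr × 46 kg = 16.56 mg/hr
Concentration = 1678 mg ÷ 138 mL = 12.15942 mg/mL
Rate = 16.56 mg/hr ÷ 12.15942 mg/mL = 1.361907 mL/hr
Volume infused so far = 1.361907 mL/hr × 26 hr = 35.40958 mL
Volume remaining = 138 − 35.40958 = 102.5904 mL
New rate:
Dose = 2 mg/kg/hr × 46 kg = 92 mg/hr
Rate = 92 mg/hr ÷ 12.15942 mg/mL = 7.56615 mL/hr
Time remaining = 102.5904 mL ÷ 7.56615 mL/hr = 13.55913 hr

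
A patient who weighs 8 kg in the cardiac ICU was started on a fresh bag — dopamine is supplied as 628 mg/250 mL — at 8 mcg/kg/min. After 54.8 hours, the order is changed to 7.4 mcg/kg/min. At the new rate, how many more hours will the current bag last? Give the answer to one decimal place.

Initial rate:
Dose = 8 mcg/kg/min × 8 kg = 64 mcg/min
64 mcg/min × 60 min/hr = 3840 mcg/hr
Concentration = 628 mg ÷ 250 mL = 2.512 mg/mL = 2512 mcg/mL
Rate = 3840 mcg/hr ÷ 2512 mcg/mL = 1.528662 mL/hr
Volume infused so far = 1.528662 mL/hr × 54.8 hr = 83.7707 mL
Volume remaining = 250 − 83.7707 = 166.2293 mL
New rate:
Dose = 7.4 mcg/kg/min × 8 kg = 59.2 mcg/min
59.2 mcg/min × 60 min/hr = 3552 mcg/hr
Rate = 3552 mcg/hr ÷ 2512 mcg/mL = 1.414013 mL/hr
Time remaining = 166.2293 mL ÷ 1.414013 mL/hr = 117.5586 hr

117.6 hours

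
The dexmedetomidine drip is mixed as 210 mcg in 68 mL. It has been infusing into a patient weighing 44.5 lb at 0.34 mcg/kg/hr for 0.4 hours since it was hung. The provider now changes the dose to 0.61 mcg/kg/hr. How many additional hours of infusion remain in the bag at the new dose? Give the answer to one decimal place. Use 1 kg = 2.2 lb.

16.8 hours

Initial rate:
Weight = 44.5 lb ÷ 2.2 lb/kg = 20.22727 kg
Dose = 0.34 mcg/kg/hr × 20.22727 kg = 6.877273 mcg/hr
Concentration = 210 mcg ÷ 68 mL = 3.088235 mcg/mL
Rate = 6.877273 mcg/hr ÷ 3.088235 mcg/mL = 2.226926 mL/hr
Volume infused so far = 2.226926 mL/hr × 0.4 hr = 0.8907706 mL
Volume remaining = 68 − 0.8907706 = 67.10923 mL
New rate:
Dose = 0.61 mcg/kg/hr × 20.22727 kg = 12.33864 mcg/hr
Rate = 12.33864 mcg/hr ÷ 3.088235 mcg/mL = 3.995368 mL/hr
Time remaining = 67.10923 mL ÷ 3.995368 mL/hr = 16.79676 hr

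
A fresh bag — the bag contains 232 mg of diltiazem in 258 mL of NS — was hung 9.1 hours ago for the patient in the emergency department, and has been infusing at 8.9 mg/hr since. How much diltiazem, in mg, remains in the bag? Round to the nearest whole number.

151 mg

Concentration = 232 mg ÷ 258 mL = 0.8992248 mg/mL
Rate = 8.9 mg/hr ÷ 0.8992248 mg/mL = 9.897414 mL/hr
Volume infused = 9.897414 mL/hr × 9.1 hr = 90.06647 mL
Volume remaining = 258 − 90.06647 = 167.9335 mL
Drug remaining = 167.9335 mL × 0.8992248 mg/mL = 151.01 mg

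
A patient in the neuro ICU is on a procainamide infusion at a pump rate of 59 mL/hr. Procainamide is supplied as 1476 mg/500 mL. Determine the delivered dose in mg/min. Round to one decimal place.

2.9 mg/min

Concentration = 1476 mg ÷ 500 mL = 2.952 mg/mL
Drug rate = 59 mL/hr × 2.952 mg/mL = 174.168 mg/hr
174.168 mg/hr ÷ 60 min/hr = 2.9028 mg/min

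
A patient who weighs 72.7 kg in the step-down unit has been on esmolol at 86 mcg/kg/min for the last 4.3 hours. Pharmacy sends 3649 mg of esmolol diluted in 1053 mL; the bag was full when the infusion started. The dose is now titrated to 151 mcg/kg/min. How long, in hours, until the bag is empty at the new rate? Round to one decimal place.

3.1 hours

Initial rate:
Dose = 86 mcg/kg/min × 72.7 kg = 6252.2 mcg/min
6252.2 mcg/min × 60 min/hr = 375132 mcg/hr
Concentration = 3649 mg ÷ 1053 mL = 3.465337 mg/mL = 3465.337 mcg/mL
Rate = 375132 mcg/hr ÷ 3465.337 mcg/mL = 108.2527 mL/hr
Volume infused so far = 108.2527 mL/hr × 4.3 hr = 465.4865 mL
Volume remaining = 1053 − 465.4865 = 587.5135 mL
New rate:
Dose = 151 mcg/kg/min × 72.7 kg = 10977.7 mcg/min
10977.7 mcg/min × 60 min/hr = 658662 mcg/hr
Rate = 658662 mcg/hr ÷ 3465.337 mcg/mL = 190.0716 mL/hr
Time remaining = 587.5135 mL ÷ 190.0716 mL/hr = 3.091012 hr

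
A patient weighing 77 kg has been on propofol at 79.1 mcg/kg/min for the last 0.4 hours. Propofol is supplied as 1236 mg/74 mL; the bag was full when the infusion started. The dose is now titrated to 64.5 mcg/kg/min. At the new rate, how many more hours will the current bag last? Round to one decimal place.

Initial rate:
Dose = 79.1 mcg/kg/min × 77 kg = 6090.7 mcg/min
6090.7 mcg/min × 60 min/hr = 365442 mcg/hr
Concentration = 1236 mg ÷ 74 mL = 16.7027 mg/mL = 16702.7 mcg/mL
Rate = 365442 mcg/hr ÷ 16702.7 mcg/mL = 21.87921 mL/hr
Volume infused so far = 21.87921 mL/hr × 0.4 hr = 8.751685 mL
Volume remaining = 74 − 8.751685 = 65.24831 mL
New rate:
Dose = 64.5 mcg/kg/min × 77 kg = 4966.5 mcg/min
4966.5 mcg/min × 60 min/hr = 297990 mcg/hr
Rate = 297990 mcg/hr ÷ 16702.7 mcg/mL = 17.84083 mL/hr
Time remaining = 65.24831 mL ÷ 17.84083 mL/hr = 3.657248 hr

3.7 hours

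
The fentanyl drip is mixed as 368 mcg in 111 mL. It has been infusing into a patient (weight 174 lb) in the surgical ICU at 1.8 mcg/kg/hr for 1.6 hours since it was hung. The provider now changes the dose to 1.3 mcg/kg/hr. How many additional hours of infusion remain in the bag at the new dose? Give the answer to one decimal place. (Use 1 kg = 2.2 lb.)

1.4 hours

Initial rate:
Weight = 174 lb ÷ 2.2 lb/kg = 79.09091 kg
Dose = 1.8 mcg/kg/hr × 79.09091 kg = 142.3636 mcg/hr
Concentration = 368 mcg ÷ 111 mL = 3.315315 mcg/mL
Rate = 142.3636 mcg/hr ÷ 3.315315 mcg/mL = 42.94121 mL/hr
Volume infused so far = 42.94121 mL/hr × 1.6 hr = 68.70593 mL
Volume remaining = 111 − 68.70593 = 42.29407 mL
New rate:
Dose = 1.3 mcg/kg/hr × 79.09091 kg = 102.8182 mcg/hr
Rate = 102.8182 mcg/hr ÷ 3.315315 mcg/mL = 31.01309 mL/hr
Time remaining = 42.29407 mL ÷ 31.01309 mL/hr = 1.363749 hr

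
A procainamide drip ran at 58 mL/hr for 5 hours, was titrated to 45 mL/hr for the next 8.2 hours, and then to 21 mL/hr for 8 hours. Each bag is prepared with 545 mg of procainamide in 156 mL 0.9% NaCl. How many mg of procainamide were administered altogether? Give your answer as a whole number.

2889 mg

Concentration = 545 mg ÷ 156 mL = 3.49359 mg/mL
Stage 1: 58 mL/hr × 5 hr = 290 mL → 290 mL × 3.49359 mg/mL = 1013.141 mg
Stage 2: 45 mL/hr × 8.2 hr = 369 mL → 369 mL × 3.49359 mg/mL = 1289.135 mg
Stage 3: 21 mL/hr × 8 hr = 168 mL → 168 mL × 3.49359 mg/mL = 586.9231 mg
Total = 1013.141 + 1289.135 + 586.9231 = 2889.199 mg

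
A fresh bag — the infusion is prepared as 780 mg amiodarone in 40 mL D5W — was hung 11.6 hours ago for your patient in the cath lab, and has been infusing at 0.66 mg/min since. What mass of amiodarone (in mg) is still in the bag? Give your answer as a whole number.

321 mg

0.66 mg/min × 60 min/hr = 39.6 mg/hr
Concentration = 780 mg ÷ 40 mL = 19.5 mg/mL
Rate = 39.6 mg/hr ÷ 19.5 mg/mL = 2.030769 mL/hr
Volume infused = 2.030769 mL/hr × 11.6 hr = 23.55692 mL
Volume remaining = 40 − 23.55692 = 16.44308 mL
Drug remaining = 16.44308 mL × 19.5 mg/mL = 320.64 mg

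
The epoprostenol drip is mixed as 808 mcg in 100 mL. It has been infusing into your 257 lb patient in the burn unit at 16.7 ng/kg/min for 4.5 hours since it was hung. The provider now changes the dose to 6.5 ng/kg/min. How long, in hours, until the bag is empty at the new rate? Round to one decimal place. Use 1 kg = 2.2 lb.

Initial rate:
Weight = 257 lb ÷ 2.2 lb/kg = 116.8182 kg
Dose = 16.7 ng/kg/min × 116.8182 kg = 1950.864 ng/min
1950.864 ng/min × 60 min/hr = 117051.8 ng/hr
Concentration = 808 mcg ÷ 100 mL = 8.08 mcg/mL = 8080 ng/mL
Rate = 117051.8 ng/hr ÷ 8080 ng/mL = 14.48661 mL/hr
Volume infused so far = 14.48661 mL/hr × 4.5 hr = 65.18975 mL
Volume remaining = 100 − 65.18975 = 34.81025 mL
New rate:
Dose = 6.5 ng/kg/min × 116.8182 kg = 759.3182 ng/min
759.3182 ng/min × 60 min/hr = 45559.09 ng/hr
Rate = 45559.09 ng/hr ÷ 8080 ng/mL = 5.638501 mL/hr
Time remaining = 34.81025 mL ÷ 5.638501 mL/hr = 6.173671 hr

6.2 hours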